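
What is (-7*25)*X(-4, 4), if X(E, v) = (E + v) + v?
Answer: -700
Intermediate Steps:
X(E, v) = E + 2*v
(-7*25)*X(-4, 4) = (-7*25)*(-4 + 2*4) = -175*(-4 + 8) = -175*4 = -700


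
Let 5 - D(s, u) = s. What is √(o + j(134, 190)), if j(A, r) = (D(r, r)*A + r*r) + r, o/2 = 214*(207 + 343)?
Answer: 10*√2469 ≈ 496.89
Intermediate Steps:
o = 235400 (o = 2*(214*(207 + 343)) = 2*(214*550) = 2*117700 = 235400)
D(s, u) = 5 - s
j(A, r) = r + r² + A*(5 - r) (j(A, r) = ((5 - r)*A + r*r) + r = (A*(5 - r) + r²) + r = (r² + A*(5 - r)) + r = r + r² + A*(5 - r))
√(o + j(134, 190)) = √(235400 + (190 + 190² - 1*134*(-5 + 190))) = √(235400 + (190 + 36100 - 1*134*185)) = √(235400 + (190 + 36100 - 24790)) = √(235400 + 11500) = √246900 = 10*√2469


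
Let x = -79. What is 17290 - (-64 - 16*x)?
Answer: 16090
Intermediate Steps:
17290 - (-64 - 16*x) = 17290 - (-64 - 16*(-79)) = 17290 - (-64 + 1264) = 17290 - 1*1200 = 17290 - 1200 = 16090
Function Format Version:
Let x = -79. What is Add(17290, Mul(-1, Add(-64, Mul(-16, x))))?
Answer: 16090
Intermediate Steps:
Add(17290, Mul(-1, Add(-64, Mul(-16, x)))) = Add(17290, Mul(-1, Add(-64, Mul(-16, -79)))) = Add(17290, Mul(-1, Add(-64, 1264))) = Add(17290, Mul(-1, 1200)) = Add(17290, -1200) = 16090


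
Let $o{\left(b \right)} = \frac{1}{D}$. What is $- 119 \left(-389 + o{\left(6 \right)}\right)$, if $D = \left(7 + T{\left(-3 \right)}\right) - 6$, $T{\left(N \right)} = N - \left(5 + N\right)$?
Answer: $\frac{185283}{4} \approx 46321.0$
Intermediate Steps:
$T{\left(N \right)} = -5$
$D = -4$ ($D = \left(7 - 5\right) - 6 = 2 - 6 = -4$)
$o{\left(b \right)} = - \frac{1}{4}$ ($o{\left(b \right)} = \frac{1}{-4} = - \frac{1}{4}$)
$- 119 \left(-389 + o{\left(6 \right)}\right) = - 119 \left(-389 - \frac{1}{4}\right) = \left(-119\right) \left(- \frac{1557}{4}\right) = \frac{185283}{4}$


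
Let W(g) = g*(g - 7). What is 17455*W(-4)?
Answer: 768020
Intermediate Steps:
W(g) = g*(-7 + g)
17455*W(-4) = 17455*(-4*(-7 - 4)) = 17455*(-4*(-11)) = 17455*44 = 768020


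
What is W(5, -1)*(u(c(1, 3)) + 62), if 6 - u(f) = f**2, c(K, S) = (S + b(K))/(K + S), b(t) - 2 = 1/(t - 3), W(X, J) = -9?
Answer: -38439/64 ≈ -600.61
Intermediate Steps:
b(t) = 2 + 1/(-3 + t) (b(t) = 2 + 1/(t - 3) = 2 + 1/(-3 + t))
c(K, S) = (S + (-5 + 2*K)/(-3 + K))/(K + S)
u(f) = 6 - f**2
W(5, -1)*(u(c(1, 3)) + 62) = -9*((6 - ((-5 + 2*1 + 3*(-3 + 1))/((-3 + 1)*(1 + 3)))**2) + 62) = -9*((6 - ((-5 + 2 + 3*(-2))/(-2*4))**2) + 62) = -9*((6 - (-1/2*1/4*(-5 + 2 - 6))**2) + 62) = -9*((6 - (-1/2*1/4*(-9))**2) + 62) = -9*((6 - (9/8)**2) + 62) = -9*((6 - 1*81/64) + 62) = -9*((6 - 81/64) + 62) = -9*(303/64 + 62) = -9*4271/64 = -38439/64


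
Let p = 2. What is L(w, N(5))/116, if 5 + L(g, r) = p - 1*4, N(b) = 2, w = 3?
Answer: -7/116 ≈ -0.060345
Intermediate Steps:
L(g, r) = -7 (L(g, r) = -5 + (2 - 1*4) = -5 + (2 - 4) = -5 - 2 = -7)
L(w, N(5))/116 = -7/116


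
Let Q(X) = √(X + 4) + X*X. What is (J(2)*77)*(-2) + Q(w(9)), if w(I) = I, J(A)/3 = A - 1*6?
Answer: 1929 + √13 ≈ 1932.6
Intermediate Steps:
J(A) = -18 + 3*A (J(A) = 3*(A - 1*6) = 3*(A - 6) = 3*(-6 + A) = -18 + 3*A)
Q(X) = X² + √(4 + X) (Q(X) = √(4 + X) + X² = X² + √(4 + X))
(J(2)*77)*(-2) + Q(w(9)) = ((-18 + 3*2)*77)*(-2) + (9² + √(4 + 9)) = ((-18 + 6)*77)*(-2) + (81 + √13) = -12*77*(-2) + (81 + √13) = -924*(-2) + (81 + √13) = 1848 + (81 + √13) = 1929 + √13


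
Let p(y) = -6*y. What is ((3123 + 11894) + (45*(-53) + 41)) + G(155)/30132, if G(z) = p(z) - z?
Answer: 12318121/972 ≈ 12673.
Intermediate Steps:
G(z) = -7*z (G(z) = -6*z - z = -7*z)
((3123 + 11894) + (45*(-53) + 41)) + G(155)/30132 = ((3123 + 11894) + (45*(-53) + 41)) - 7*155/30132 = (15017 + (-2385 + 41)) - 1085*1/30132 = (15017 - 2344) - 35/972 = 12673 - 35/972 = 12318121/972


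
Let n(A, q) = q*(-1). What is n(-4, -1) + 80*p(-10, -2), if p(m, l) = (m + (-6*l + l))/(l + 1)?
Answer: 1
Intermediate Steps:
p(m, l) = (m - 5*l)/(1 + l)
n(A, q) = -q
n(-4, -1) + 80*p(-10, -2) = -1*(-1) + 80*((-10 - 5*(-2))/(1 - 2)) = 1 + 80*((-10 + 10)/(-1)) = 1 + 80*(-1*0) = 1 + 80*0 = 1 + 0 = 1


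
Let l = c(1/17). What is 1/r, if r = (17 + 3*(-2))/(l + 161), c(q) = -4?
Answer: 157/11 ≈ 14.273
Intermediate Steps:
l = -4
r = 11/157 (r = (17 + 3*(-2))/(-4 + 161) = (17 - 6)/157 = 11*(1/157) = 11/157 ≈ 0.070064)
1/r = 1/(11/157) = 157/11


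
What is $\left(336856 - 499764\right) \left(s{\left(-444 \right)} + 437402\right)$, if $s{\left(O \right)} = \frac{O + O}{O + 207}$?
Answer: $- \frac{5629294737032}{79} \approx -7.1257 \cdot 10^{10}$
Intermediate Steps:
$s{\left(O \right)} = \frac{2 O}{207 + O}$
$\left(336856 - 499764\right) \left(s{\left(-444 \right)} + 437402\right) = \left(336856 - 499764\right) \left(2 \left(-444\right) \frac{1}{207 - 444} + 437402\right) = - 162908 \left(2 \left(-444\right) \frac{1}{-237} + 437402\right) = - 162908 \left(2 \left(-444\right) \left(- \frac{1}{237}\right) + 437402\right) = - 162908 \left(\frac{296}{79} + 437402\right) = \left(-162908\right) \frac{34555054}{79} = - \frac{5629294737032}{79}$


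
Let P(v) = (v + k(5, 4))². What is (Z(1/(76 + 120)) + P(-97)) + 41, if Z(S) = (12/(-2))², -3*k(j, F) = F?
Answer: 87718/9 ≈ 9746.4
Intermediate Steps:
k(j, F) = -F/3
P(v) = (-4/3 + v)² (P(v) = (v - ⅓*4)² = (v - 4/3)² = (-4/3 + v)²)
Z(S) = 36 (Z(S) = (12*(-½))² = (-6)² = 36)
(Z(1/(76 + 120)) + P(-97)) + 41 = (36 + (-4 + 3*(-97))²/9) + 41 = (36 + (-4 - 291)²/9) + 41 = (36 + (⅑)*(-295)²) + 41 = (36 + (⅑)*87025) + 41 = (36 + 87025/9) + 41 = 87349/9 + 41 = 87718/9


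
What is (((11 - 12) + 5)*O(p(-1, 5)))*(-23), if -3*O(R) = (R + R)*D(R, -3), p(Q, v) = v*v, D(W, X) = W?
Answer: 115000/3 ≈ 38333.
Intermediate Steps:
p(Q, v) = v**2
O(R) = -2*R**2/3 (O(R) = -(R + R)*R/3 = -2*R*R/3 = -2*R**2/3)
(((11 - 12) + 5)*O(p(-1, 5)))*(-23) = (((11 - 12) + 5)*(-2*(5**2)**2/3))*(-23) = ((-1 + 5)*(-2/3*25**2))*(-23) = (4*(-2/3*625))*(-23) = (4*(-1250/3))*(-23) = -5000/3*(-23) = 115000/3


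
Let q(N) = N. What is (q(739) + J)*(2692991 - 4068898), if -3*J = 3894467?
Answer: 5355374020750/3 ≈ 1.7851e+12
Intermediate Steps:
J = -3894467/3 (J = -1/3*3894467 = -3894467/3 ≈ -1.2982e+6)
(q(739) + J)*(2692991 - 4068898) = (739 - 3894467/3)*(2692991 - 4068898) = -3892250/3*(-1375907) = 5355374020750/3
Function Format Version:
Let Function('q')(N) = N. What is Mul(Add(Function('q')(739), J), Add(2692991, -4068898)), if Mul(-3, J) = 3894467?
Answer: Rational(5355374020750, 3) ≈ 1.7851e+12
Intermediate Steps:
J = Rational(-3894467, 3) (J = Mul(Rational(-1, 3), 3894467) = Rational(-3894467, 3) ≈ -1.2982e+6)
Mul(Add(Function('q')(739), J), Add(2692991, -4068898)) = Mul(Add(739, Rational(-3894467, 3)), Add(2692991, -4068898)) = Mul(Rational(-3892250, 3), -1375907) = Rational(5355374020750, 3)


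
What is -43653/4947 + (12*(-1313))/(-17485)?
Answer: -17572507/2217905 ≈ -7.9230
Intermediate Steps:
-43653/4947 + (12*(-1313))/(-17485) = -43653*1/4947 - 15756*(-1/17485) = -14551/1649 + 1212/1345 = -17572507/2217905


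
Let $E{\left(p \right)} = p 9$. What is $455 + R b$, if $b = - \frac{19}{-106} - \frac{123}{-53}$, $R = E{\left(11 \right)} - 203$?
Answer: $195$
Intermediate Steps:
$E{\left(p \right)} = 9 p$
$R = -104$ ($R = 9 \cdot 11 - 203 = 99 - 203 = -104$)
$b = \frac{5}{2}$ ($b = \left(-19\right) \left(- \frac{1}{106}\right) - - \frac{123}{53} = \frac{19}{106} + \frac{123}{53} = \frac{5}{2} \approx 2.5$)
$455 + R b = 455 - 260 = 195$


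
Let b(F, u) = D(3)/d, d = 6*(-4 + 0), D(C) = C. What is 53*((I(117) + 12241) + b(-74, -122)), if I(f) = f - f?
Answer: 5190131/8 ≈ 6.4877e+5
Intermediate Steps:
I(f) = 0
d = -24 (d = 6*(-4) = -24)
b(F, u) = -⅛ (b(F, u) = 3/(-24) = 3*(-1/24) = -⅛)
53*((I(117) + 12241) + b(-74, -122)) = 53*((0 + 12241) - ⅛) = 53*(12241 - ⅛) = 53*(97927/8) = 5190131/8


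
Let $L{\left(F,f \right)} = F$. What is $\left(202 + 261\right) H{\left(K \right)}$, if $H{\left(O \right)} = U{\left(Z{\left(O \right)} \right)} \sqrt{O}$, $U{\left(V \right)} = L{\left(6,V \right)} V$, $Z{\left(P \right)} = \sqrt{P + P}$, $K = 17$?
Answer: $47226 \sqrt{2} \approx 66788.0$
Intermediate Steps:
$Z{\left(P \right)} = \sqrt{2} \sqrt{P}$ ($Z{\left(P \right)} = \sqrt{2 P} = \sqrt{2} \sqrt{P}$)
$U{\left(V \right)} = 6 V$
$H{\left(O \right)} = 6 O \sqrt{2}$ ($H{\left(O \right)} = 6 \sqrt{2} \sqrt{O} \sqrt{O} = 6 O \sqrt{2}$)
$\left(202 + 261\right) H{\left(K \right)} = \left(202 + 261\right) 6 \cdot 17 \sqrt{2} = 463 \cdot 102 \sqrt{2} = 47226 \sqrt{2}$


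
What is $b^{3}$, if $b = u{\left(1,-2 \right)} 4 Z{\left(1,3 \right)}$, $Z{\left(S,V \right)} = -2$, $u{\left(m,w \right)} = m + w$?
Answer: $512$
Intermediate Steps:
$b = 8$ ($b = \left(1 - 2\right) 4 \left(-2\right) = \left(-1\right) 4 \left(-2\right) = \left(-4\right) \left(-2\right) = 8$)
$b^{3} = 8^{3} = 512$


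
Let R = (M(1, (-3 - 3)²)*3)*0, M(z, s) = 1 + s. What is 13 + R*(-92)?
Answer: 13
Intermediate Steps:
R = 0 (R = ((1 + (-3 - 3)²)*3)*0 = ((1 + (-6)²)*3)*0 = ((1 + 36)*3)*0 = (37*3)*0 = 111*0 = 0)
13 + R*(-92) = 13 + 0*(-92) = 13 + 0 = 13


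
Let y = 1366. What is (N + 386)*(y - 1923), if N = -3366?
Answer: 1659860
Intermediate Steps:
(N + 386)*(y - 1923) = (-3366 + 386)*(1366 - 1923) = -2980*(-557) = 1659860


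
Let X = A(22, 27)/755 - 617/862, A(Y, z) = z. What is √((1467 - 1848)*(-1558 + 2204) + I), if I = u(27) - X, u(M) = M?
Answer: I*√104235843189429490/650810 ≈ 496.08*I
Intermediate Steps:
X = -442561/650810 (X = 27/755 - 617/862 = -442561/650810 ≈ -0.68002)
I = 18014431/650810 (I = 27 - 1*(-442561/650810) = 27 + 442561/650810 = 18014431/650810 ≈ 27.680)
√((1467 - 1848)*(-1558 + 2204) + I) = √((1467 - 1848)*(-1558 + 2204) + 18014431/650810) = √(-381*646 + 18014431/650810) = √(-246126 + 18014431/650810) = √(-160163247629/650810) = I*√104235843189429490/650810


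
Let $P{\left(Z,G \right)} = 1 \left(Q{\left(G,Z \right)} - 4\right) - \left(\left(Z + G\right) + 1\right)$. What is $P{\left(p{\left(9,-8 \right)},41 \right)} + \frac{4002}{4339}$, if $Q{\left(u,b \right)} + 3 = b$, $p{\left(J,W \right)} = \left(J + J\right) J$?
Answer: $- \frac{208609}{4339} \approx -48.078$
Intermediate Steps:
$p{\left(J,W \right)} = 2 J^{2}$ ($p{\left(J,W \right)} = 2 J J = 2 J^{2}$)
$Q{\left(u,b \right)} = -3 + b$
$P{\left(Z,G \right)} = -8 - G$ ($P{\left(Z,G \right)} = 1 \left(\left(-3 + Z\right) - 4\right) - \left(\left(Z + G\right) + 1\right) = 1 \left(-7 + Z\right) - \left(\left(G + Z\right) + 1\right) = \left(-7 + Z\right) - \left(1 + G + Z\right) = -8 - G$)
$P{\left(p{\left(9,-8 \right)},41 \right)} + \frac{4002}{4339} = \left(-8 - 41\right) + \frac{4002}{4339} = \left(-8 - 41\right) + 4002 \cdot \frac{1}{4339} = -49 + \frac{4002}{4339} = - \frac{208609}{4339}$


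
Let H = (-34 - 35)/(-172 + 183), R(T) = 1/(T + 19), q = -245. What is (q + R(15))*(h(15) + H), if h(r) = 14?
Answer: -41645/22 ≈ -1893.0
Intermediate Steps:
R(T) = 1/(19 + T)
H = -69/11 ≈ -6.2727
(q + R(15))*(h(15) + H) = (-245 + 1/(19 + 15))*(14 - 69/11) = (-245 + 1/34)*(85/11) = -8329/34*85/11 = -41645/22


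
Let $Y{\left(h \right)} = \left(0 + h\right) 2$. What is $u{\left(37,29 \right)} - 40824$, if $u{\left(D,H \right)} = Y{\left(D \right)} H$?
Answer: $-38678$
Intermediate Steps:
$Y{\left(h \right)} = 2 h$ ($Y{\left(h \right)} = h 2 = 2 h$)
$u{\left(D,H \right)} = 2 D H$
$u{\left(37,29 \right)} - 40824 = 2 \cdot 37 \cdot 29 - 40824 = 2146 - 40824 = -38678$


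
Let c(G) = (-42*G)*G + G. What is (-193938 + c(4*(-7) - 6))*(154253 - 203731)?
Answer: 11999602472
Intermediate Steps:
c(G) = G - 42*G² (c(G) = -42*G² + G = G - 42*G²)
(-193938 + c(4*(-7) - 6))*(154253 - 203731) = (-193938 + (4*(-7) - 6)*(1 - 42*(4*(-7) - 6)))*(154253 - 203731) = (-193938 + (-28 - 6)*(1 - 42*(-28 - 6)))*(-49478) = (-193938 - 34*(1 - 42*(-34)))*(-49478) = (-193938 - 34*(1 + 1428))*(-49478) = (-193938 - 34*1429)*(-49478) = (-193938 - 48586)*(-49478) = -242524*(-49478) = 11999602472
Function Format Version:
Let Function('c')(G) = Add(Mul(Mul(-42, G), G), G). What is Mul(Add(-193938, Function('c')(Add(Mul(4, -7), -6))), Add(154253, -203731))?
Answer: 11999602472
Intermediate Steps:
Function('c')(G) = Add(G, Mul(-42, Pow(G, 2))) (Function('c')(G) = Add(Mul(-42, Pow(G, 2)), G) = Add(G, Mul(-42, Pow(G, 2))))
Mul(Add(-193938, Function('c')(Add(Mul(4, -7), -6))), Add(154253, -203731)) = Mul(Add(-193938, Mul(Add(Mul(4, -7), -6), Add(1, Mul(-42, Add(Mul(4, -7), -6))))), Add(154253, -203731)) = Mul(Add(-193938, Mul(Add(-28, -6), Add(1, Mul(-42, Add(-28, -6))))), -49478) = Mul(Add(-193938, Mul(-34, Add(1, Mul(-42, -34)))), -49478) = Mul(Add(-193938, Mul(-34, Add(1, 1428))), -49478) = Mul(Add(-193938, Mul(-34, 1429)), -49478) = Mul(Add(-193938, -48586), -49478) = Mul(-242524, -49478) = 11999602472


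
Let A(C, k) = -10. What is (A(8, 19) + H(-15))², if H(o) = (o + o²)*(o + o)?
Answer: 39816100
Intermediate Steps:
H(o) = 2*o*(o + o²) (H(o) = (o + o²)*(2*o) = 2*o*(o + o²))
(A(8, 19) + H(-15))² = (-10 + 2*(-15)²*(1 - 15))² = (-10 + 2*225*(-14))² = (-10 - 6300)² = (-6310)² = 39816100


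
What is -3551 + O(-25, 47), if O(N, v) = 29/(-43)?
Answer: -152722/43 ≈ -3551.7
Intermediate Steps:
O(N, v) = -29/43 (O(N, v) = 29*(-1/43) = -29/43)
-3551 + O(-25, 47) = -3551 - 29/43 = -152722/43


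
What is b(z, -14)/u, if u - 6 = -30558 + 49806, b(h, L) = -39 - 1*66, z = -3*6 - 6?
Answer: -35/6418 ≈ -0.0054534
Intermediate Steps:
z = -24 (z = -18 - 6 = -24)
b(h, L) = -105 (b(h, L) = -39 - 66 = -105)
u = 19254 (u = 6 + (-30558 + 49806) = 6 + 19248 = 19254)
b(z, -14)/u = -105/19254 = -105*1/19254 = -35/6418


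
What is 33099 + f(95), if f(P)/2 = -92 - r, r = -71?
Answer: 33057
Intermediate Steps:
f(P) = -42 (f(P) = 2*(-92 - 1*(-71)) = 2*(-92 + 71) = 2*(-21) = -42)
33099 + f(95) = 33099 - 42 = 33057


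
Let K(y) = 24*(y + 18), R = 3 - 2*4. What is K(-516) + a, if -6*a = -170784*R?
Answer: -154272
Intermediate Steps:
R = -5 (R = 3 - 8 = -5)
K(y) = 432 + 24*y (K(y) = 24*(18 + y) = 432 + 24*y)
a = -142320 (a = -(-28464)*(-5) = -⅙*853920 = -142320)
K(-516) + a = (432 + 24*(-516)) - 142320 = (432 - 12384) - 142320 = -11952 - 142320 = -154272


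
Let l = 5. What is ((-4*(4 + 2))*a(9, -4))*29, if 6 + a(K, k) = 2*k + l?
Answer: 6264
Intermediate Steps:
a(K, k) = -1 + 2*k (a(K, k) = -6 + (2*k + 5) = -6 + (5 + 2*k) = -1 + 2*k)
((-4*(4 + 2))*a(9, -4))*29 = ((-4*(4 + 2))*(-1 + 2*(-4)))*29 = ((-4*6)*(-1 - 8))*29 = -24*(-9)*29 = 216*29 = 6264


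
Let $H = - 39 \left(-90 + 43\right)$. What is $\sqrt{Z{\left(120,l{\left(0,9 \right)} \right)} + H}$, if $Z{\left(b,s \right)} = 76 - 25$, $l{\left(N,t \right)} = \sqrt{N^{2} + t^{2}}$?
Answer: $2 \sqrt{471} \approx 43.405$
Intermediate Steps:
$H = 1833$ ($H = \left(-39\right) \left(-47\right) = 1833$)
$Z{\left(b,s \right)} = 51$
$\sqrt{Z{\left(120,l{\left(0,9 \right)} \right)} + H} = \sqrt{51 + 1833} = \sqrt{1884} = 2 \sqrt{471}$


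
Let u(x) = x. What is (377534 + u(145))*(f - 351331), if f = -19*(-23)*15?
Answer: -130214654904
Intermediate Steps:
f = 6555 (f = 437*15 = 6555)
(377534 + u(145))*(f - 351331) = (377534 + 145)*(6555 - 351331) = 377679*(-344776) = -130214654904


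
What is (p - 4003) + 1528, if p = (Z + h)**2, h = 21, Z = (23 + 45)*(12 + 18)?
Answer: 4245246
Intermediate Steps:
Z = 2040 (Z = 68*30 = 2040)
p = 4247721 (p = (2040 + 21)**2 = 2061**2 = 4247721)
(p - 4003) + 1528 = (4247721 - 4003) + 1528 = 4243718 + 1528 = 4245246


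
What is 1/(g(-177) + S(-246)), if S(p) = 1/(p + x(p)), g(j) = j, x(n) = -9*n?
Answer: -1968/348335 ≈ -0.0056497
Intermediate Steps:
S(p) = -1/(8*p) (S(p) = 1/(p - 9*p) = 1/(-8*p) = -1/(8*p))
1/(g(-177) + S(-246)) = 1/(-177 - 1/8/(-246)) = 1/(-177 - 1/8*(-1/246)) = 1/(-177 + 1/1968) = 1/(-348335/1968) = -1968/348335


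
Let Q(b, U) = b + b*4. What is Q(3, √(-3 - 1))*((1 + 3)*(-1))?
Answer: -60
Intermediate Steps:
Q(b, U) = 5*b (Q(b, U) = b + 4*b = 5*b)
Q(3, √(-3 - 1))*((1 + 3)*(-1)) = (5*3)*((1 + 3)*(-1)) = 15*(4*(-1)) = 15*(-4) = -60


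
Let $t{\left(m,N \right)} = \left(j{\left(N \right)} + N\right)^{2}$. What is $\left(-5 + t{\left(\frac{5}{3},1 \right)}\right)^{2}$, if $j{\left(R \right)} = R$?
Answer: $1$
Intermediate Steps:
$t{\left(m,N \right)} = 4 N^{2}$ ($t{\left(m,N \right)} = \left(N + N\right)^{2} = \left(2 N\right)^{2} = 4 N^{2}$)
$\left(-5 + t{\left(\frac{5}{3},1 \right)}\right)^{2} = \left(-5 + 4 \cdot 1^{2}\right)^{2} = \left(-5 + 4 \cdot 1\right)^{2} = \left(-5 + 4\right)^{2} = \left(-1\right)^{2} = 1$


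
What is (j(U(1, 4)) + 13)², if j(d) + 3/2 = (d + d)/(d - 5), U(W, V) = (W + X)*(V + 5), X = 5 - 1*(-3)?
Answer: 67081/361 ≈ 185.82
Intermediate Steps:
X = 8 (X = 5 + 3 = 8)
U(W, V) = (5 + V)*(8 + W) (U(W, V) = (W + 8)*(V + 5) = (8 + W)*(5 + V) = (5 + V)*(8 + W))
j(d) = -3/2 + 2*d/(-5 + d) (j(d) = -3/2 + (d + d)/(d - 5) = -3/2 + (2*d)/(-5 + d) = -3/2 + 2*d/(-5 + d))
(j(U(1, 4)) + 13)² = ((15 + (40 + 5*1 + 8*4 + 4*1))/(2*(-5 + (40 + 5*1 + 8*4 + 4*1))) + 13)² = ((15 + (40 + 5 + 32 + 4))/(2*(-5 + (40 + 5 + 32 + 4))) + 13)² = ((15 + 81)/(2*(-5 + 81)) + 13)² = ((½)*96/76 + 13)² = ((½)*(1/76)*96 + 13)² = (12/19 + 13)² = (259/19)² = 67081/361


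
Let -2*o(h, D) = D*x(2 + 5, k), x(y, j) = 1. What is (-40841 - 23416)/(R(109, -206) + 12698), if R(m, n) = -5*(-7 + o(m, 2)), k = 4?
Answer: -21419/4246 ≈ -5.0445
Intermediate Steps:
o(h, D) = -D/2
R(m, n) = 40 (R(m, n) = -5*(-7 - 1/2*2) = -5*(-7 - 1) = -5*(-8) = 40)
(-40841 - 23416)/(R(109, -206) + 12698) = (-40841 - 23416)/(40 + 12698) = -64257/12738 = -64257*1/12738 = -21419/4246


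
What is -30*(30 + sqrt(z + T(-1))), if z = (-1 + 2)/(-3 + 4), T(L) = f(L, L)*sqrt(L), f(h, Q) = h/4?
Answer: -900 - 15*sqrt(4 - I) ≈ -930.23 + 3.7215*I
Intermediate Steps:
f(h, Q) = h/4 (f(h, Q) = h*(1/4) = h/4)
T(L) = L**(3/2)/4 (T(L) = (L/4)*sqrt(L) = L**(3/2)/4)
z = 1 (z = 1/1 = 1*1 = 1)
-30*(30 + sqrt(z + T(-1))) = -30*(30 + sqrt(1 + (-1)**(3/2)/4)) = -30*(30 + sqrt(1 + (-I)/4)) = -30*(30 + sqrt(1 - I/4)) = -900 - 30*sqrt(1 - I/4)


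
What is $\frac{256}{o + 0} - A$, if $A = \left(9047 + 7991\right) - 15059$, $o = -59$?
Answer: $- \frac{117017}{59} \approx -1983.3$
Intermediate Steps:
$A = 1979$ ($A = 17038 - 15059 = 1979$)
$\frac{256}{o + 0} - A = \frac{256}{-59 + 0} - 1979 = \frac{256}{-59} - 1979 = 256 \left(- \frac{1}{59}\right) - 1979 = - \frac{256}{59} - 1979 = - \frac{117017}{59}$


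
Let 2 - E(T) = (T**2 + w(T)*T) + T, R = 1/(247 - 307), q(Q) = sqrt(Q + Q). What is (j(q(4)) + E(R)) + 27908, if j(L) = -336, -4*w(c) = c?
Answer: 132355279/4800 ≈ 27574.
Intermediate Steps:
q(Q) = sqrt(2)*sqrt(Q) (q(Q) = sqrt(2*Q) = sqrt(2)*sqrt(Q))
R = -1/60 (R = 1/(-60) = -1/60 ≈ -0.016667)
w(c) = -c/4
E(T) = 2 - T - 3*T**2/4 (E(T) = 2 - ((T**2 + (-T/4)*T) + T) = 2 - ((T**2 - T**2/4) + T) = 2 - (3*T**2/4 + T) = 2 - (T + 3*T**2/4) = 2 + (-T - 3*T**2/4) = 2 - T - 3*T**2/4)
(j(q(4)) + E(R)) + 27908 = (-336 + (2 - 1*(-1/60) - 3*(-1/60)**2/4)) + 27908 = (-336 + (2 + 1/60 - 3/4*1/3600)) + 27908 = (-336 + (2 + 1/60 - 1/4800)) + 27908 = (-336 + 9679/4800) + 27908 = -1603121/4800 + 27908 = 132355279/4800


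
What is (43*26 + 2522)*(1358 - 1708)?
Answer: -1274000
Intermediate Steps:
(43*26 + 2522)*(1358 - 1708) = (1118 + 2522)*(-350) = 3640*(-350) = -1274000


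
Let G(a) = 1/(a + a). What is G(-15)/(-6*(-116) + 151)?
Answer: -1/25410 ≈ -3.9355e-5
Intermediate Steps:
G(a) = 1/(2*a)
G(-15)/(-6*(-116) + 151) = ((1/2)/(-15))/(-6*(-116) + 151) = ((1/2)*(-1/15))/(696 + 151) = -1/30/847 = -1/30*1/847 = -1/25410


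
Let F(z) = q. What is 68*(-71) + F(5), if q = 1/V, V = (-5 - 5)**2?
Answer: -482799/100 ≈ -4828.0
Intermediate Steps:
V = 100 (V = (-10)**2 = 100)
q = 1/100 ≈ 0.010000
F(z) = 1/100
68*(-71) + F(5) = 68*(-71) + 1/100 = -4828 + 1/100 = -482799/100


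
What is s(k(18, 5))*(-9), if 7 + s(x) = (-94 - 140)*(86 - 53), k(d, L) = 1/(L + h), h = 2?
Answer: 69561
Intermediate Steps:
k(d, L) = 1/(2 + L) (k(d, L) = 1/(L + 2) = 1/(2 + L))
s(x) = -7729 (s(x) = -7 + (-94 - 140)*(86 - 53) = -7 - 234*33 = -7 - 7722 = -7729)
s(k(18, 5))*(-9) = -7729*(-9) = 69561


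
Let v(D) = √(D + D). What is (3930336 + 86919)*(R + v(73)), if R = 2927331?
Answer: 11759835096405 + 4017255*√146 ≈ 1.1760e+13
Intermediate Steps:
v(D) = √2*√D (v(D) = √(2*D) = √2*√D)
(3930336 + 86919)*(R + v(73)) = (3930336 + 86919)*(2927331 + √2*√73) = 4017255*(2927331 + √146) = 11759835096405 + 4017255*√146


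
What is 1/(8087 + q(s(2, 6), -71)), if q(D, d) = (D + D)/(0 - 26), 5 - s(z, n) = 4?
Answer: 13/105130 ≈ 0.00012366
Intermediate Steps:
s(z, n) = 1 (s(z, n) = 5 - 1*4 = 5 - 4 = 1)
q(D, d) = -D/13 (q(D, d) = (2*D)/(-26) = (2*D)*(-1/26) = -D/13)
1/(8087 + q(s(2, 6), -71)) = 1/(8087 - 1/13*1) = 1/(8087 - 1/13) = 1/(105130/13) = 13/105130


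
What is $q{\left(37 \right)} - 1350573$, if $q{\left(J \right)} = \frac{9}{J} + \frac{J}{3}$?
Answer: $- \frac{149912207}{111} \approx -1.3506 \cdot 10^{6}$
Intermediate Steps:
$q{\left(J \right)} = \frac{9}{J} + \frac{J}{3}$ ($q{\left(J \right)} = \frac{9}{J} + J \frac{1}{3} = \frac{9}{J} + \frac{J}{3}$)
$q{\left(37 \right)} - 1350573 = \left(\frac{9}{37} + \frac{1}{3} \cdot 37\right) - 1350573 = \left(9 \cdot \frac{1}{37} + \frac{37}{3}\right) - 1350573 = \left(\frac{9}{37} + \frac{37}{3}\right) - 1350573 = \frac{1396}{111} - 1350573 = - \frac{149912207}{111}$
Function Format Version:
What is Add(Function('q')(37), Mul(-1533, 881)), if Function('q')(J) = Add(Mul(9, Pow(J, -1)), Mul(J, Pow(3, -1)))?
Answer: Rational(-149912207, 111) ≈ -1.3506e+6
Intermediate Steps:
Function('q')(J) = Add(Mul(9, Pow(J, -1)), Mul(Rational(1, 3), J)) (Function('q')(J) = Add(Mul(9, Pow(J, -1)), Mul(J, Rational(1, 3))) = Add(Mul(9, Pow(J, -1)), Mul(Rational(1, 3), J)))
Add(Function('q')(37), Mul(-1533, 881)) = Add(Add(Mul(9, Pow(37, -1)), Mul(Rational(1, 3), 37)), Mul(-1533, 881)) = Add(Add(Mul(9, Rational(1, 37)), Rational(37, 3)), -1350573) = Add(Add(Rational(9, 37), Rational(37, 3)), -1350573) = Add(Rational(1396, 111), -1350573) = Rational(-149912207, 111)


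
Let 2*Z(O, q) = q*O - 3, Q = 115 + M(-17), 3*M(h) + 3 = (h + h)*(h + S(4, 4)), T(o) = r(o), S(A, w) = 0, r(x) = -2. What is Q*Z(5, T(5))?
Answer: -5980/3 ≈ -1993.3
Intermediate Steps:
T(o) = -2
M(h) = -1 + 2*h**2/3 (M(h) = -1 + ((h + h)*(h + 0))/3 = -1 + ((2*h)*h)/3 = -1 + (2*h**2)/3 = -1 + 2*h**2/3)
Q = 920/3 (Q = 115 + (-1 + (2/3)*(-17)**2) = 115 + (-1 + (2/3)*289) = 115 + (-1 + 578/3) = 115 + 575/3 = 920/3 ≈ 306.67)
Z(O, q) = -3/2 + O*q/2 (Z(O, q) = (q*O - 3)/2 = (O*q - 3)/2 = (-3 + O*q)/2 = -3/2 + O*q/2)
Q*Z(5, T(5)) = 920*(-3/2 + (1/2)*5*(-2))/3 = 920*(-3/2 - 5)/3 = (920/3)*(-13/2) = -5980/3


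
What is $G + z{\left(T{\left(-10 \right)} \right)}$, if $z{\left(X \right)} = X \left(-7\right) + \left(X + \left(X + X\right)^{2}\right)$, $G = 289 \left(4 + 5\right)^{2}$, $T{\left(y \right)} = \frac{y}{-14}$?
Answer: $\frac{1146931}{49} \approx 23407.0$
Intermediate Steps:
$T{\left(y \right)} = - \frac{y}{14}$ ($T{\left(y \right)} = y \left(- \frac{1}{14}\right) = - \frac{y}{14}$)
$G = 23409$ ($G = 289 \cdot 9^{2} = 289 \cdot 81 = 23409$)
$z{\left(X \right)} = - 6 X + 4 X^{2}$ ($z{\left(X \right)} = - 7 X + \left(X + \left(2 X\right)^{2}\right) = - 7 X + \left(X + 4 X^{2}\right) = - 6 X + 4 X^{2}$)
$G + z{\left(T{\left(-10 \right)} \right)} = 23409 + 2 \left(\left(- \frac{1}{14}\right) \left(-10\right)\right) \left(-3 + 2 \left(\left(- \frac{1}{14}\right) \left(-10\right)\right)\right) = 23409 + 2 \cdot \frac{5}{7} \left(-3 + 2 \cdot \frac{5}{7}\right) = 23409 + 2 \cdot \frac{5}{7} \left(-3 + \frac{10}{7}\right) = 23409 + 2 \cdot \frac{5}{7} \left(- \frac{11}{7}\right) = 23409 - \frac{110}{49} = \frac{1146931}{49}$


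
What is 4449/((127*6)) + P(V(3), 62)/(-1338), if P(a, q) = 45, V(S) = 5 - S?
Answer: 164402/28321 ≈ 5.8049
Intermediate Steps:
4449/((127*6)) + P(V(3), 62)/(-1338) = 4449/((127*6)) + 45/(-1338) = 4449/762 + 45*(-1/1338) = 4449*(1/762) - 15/446 = 1483/254 - 15/446 = 164402/28321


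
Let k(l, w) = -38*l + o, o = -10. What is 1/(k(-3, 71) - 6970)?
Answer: -1/6866 ≈ -0.00014565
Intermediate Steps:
k(l, w) = -10 - 38*l (k(l, w) = -38*l - 10 = -10 - 38*l)
1/(k(-3, 71) - 6970) = 1/((-10 - 38*(-3)) - 6970) = 1/((-10 + 114) - 6970) = 1/(104 - 6970) = 1/(-6866) = -1/6866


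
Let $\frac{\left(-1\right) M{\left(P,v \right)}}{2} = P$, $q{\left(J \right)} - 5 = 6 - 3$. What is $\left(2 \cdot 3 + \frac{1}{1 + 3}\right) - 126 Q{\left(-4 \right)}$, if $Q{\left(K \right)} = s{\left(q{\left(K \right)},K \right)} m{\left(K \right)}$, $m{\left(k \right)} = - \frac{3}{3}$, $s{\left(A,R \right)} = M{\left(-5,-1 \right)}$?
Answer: $\frac{5065}{4} \approx 1266.3$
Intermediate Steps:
$q{\left(J \right)} = 8$ ($q{\left(J \right)} = 5 + \left(6 - 3\right) = 5 + 3 = 8$)
$M{\left(P,v \right)} = - 2 P$
$s{\left(A,R \right)} = 10$ ($s{\left(A,R \right)} = \left(-2\right) \left(-5\right) = 10$)
$m{\left(k \right)} = -1$ ($m{\left(k \right)} = \left(-3\right) \frac{1}{3} = -1$)
$Q{\left(K \right)} = -10$ ($Q{\left(K \right)} = 10 \left(-1\right) = -10$)
$\left(2 \cdot 3 + \frac{1}{1 + 3}\right) - 126 Q{\left(-4 \right)} = \left(2 \cdot 3 + \frac{1}{1 + 3}\right) - -1260 = \left(6 + \frac{1}{4}\right) + 1260 = \frac{25}{4} + 1260 = \frac{5065}{4}$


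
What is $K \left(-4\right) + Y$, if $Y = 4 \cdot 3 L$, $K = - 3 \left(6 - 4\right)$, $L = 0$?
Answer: $24$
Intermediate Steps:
$K = -6$ ($K = - 3 \cdot 2 = \left(-1\right) 6 = -6$)
$Y = 0$ ($Y = 4 \cdot 3 \cdot 0 = 12 \cdot 0 = 0$)
$K \left(-4\right) + Y = \left(-6\right) \left(-4\right) + 0 = 24 + 0 = 24$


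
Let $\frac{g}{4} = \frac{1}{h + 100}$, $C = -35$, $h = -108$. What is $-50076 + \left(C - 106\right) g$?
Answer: $- \frac{100011}{2} \approx -50006.0$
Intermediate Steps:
$g = - \frac{1}{2}$ ($g = \frac{4}{-108 + 100} = \frac{4}{-8} = 4 \left(- \frac{1}{8}\right) = - \frac{1}{2} \approx -0.5$)
$-50076 + \left(C - 106\right) g = -50076 + \left(-35 - 106\right) \left(- \frac{1}{2}\right) = -50076 - - \frac{141}{2} = -50076 + \frac{141}{2} = - \frac{100011}{2}$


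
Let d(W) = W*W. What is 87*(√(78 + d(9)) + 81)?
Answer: 7047 + 87*√159 ≈ 8144.0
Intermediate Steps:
d(W) = W²
87*(√(78 + d(9)) + 81) = 87*(√(78 + 9²) + 81) = 87*(√(78 + 81) + 81) = 87*(√159 + 81) = 87*(81 + √159) = 7047 + 87*√159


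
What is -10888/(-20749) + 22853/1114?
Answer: 486306129/23114386 ≈ 21.039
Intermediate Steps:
-10888/(-20749) + 22853/1114 = -10888*(-1/20749) + 22853*(1/1114) = 10888/20749 + 22853/1114 = 486306129/23114386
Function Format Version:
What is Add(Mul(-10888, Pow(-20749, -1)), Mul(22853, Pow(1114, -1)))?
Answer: Rational(486306129, 23114386) ≈ 21.039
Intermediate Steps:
Add(Mul(-10888, Pow(-20749, -1)), Mul(22853, Pow(1114, -1))) = Add(Mul(-10888, Rational(-1, 20749)), Mul(22853, Rational(1, 1114))) = Add(Rational(10888, 20749), Rational(22853, 1114)) = Rational(486306129, 23114386)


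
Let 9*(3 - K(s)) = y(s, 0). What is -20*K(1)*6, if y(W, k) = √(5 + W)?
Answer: -360 + 40*√6/3 ≈ -327.34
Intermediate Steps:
K(s) = 3 - √(5 + s)/9
-20*K(1)*6 = -20*(3 - √(5 + 1)/9)*6 = -20*(3 - √6/9)*6 = (-60 + 20*√6/9)*6 = -360 + 40*√6/3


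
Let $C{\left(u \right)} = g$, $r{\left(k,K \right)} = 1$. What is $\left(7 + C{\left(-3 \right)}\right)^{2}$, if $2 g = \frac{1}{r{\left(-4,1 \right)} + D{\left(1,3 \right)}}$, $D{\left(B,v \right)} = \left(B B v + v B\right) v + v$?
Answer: $\frac{95481}{1936} \approx 49.319$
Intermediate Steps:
$D{\left(B,v \right)} = v + v \left(B v + v B^{2}\right)$ ($D{\left(B,v \right)} = \left(B^{2} v + B v\right) v + v = \left(v B^{2} + B v\right) v + v = \left(B v + v B^{2}\right) v + v = v \left(B v + v B^{2}\right) + v = v + v \left(B v + v B^{2}\right)$)
$g = \frac{1}{44}$ ($g = \frac{1}{2 \left(1 + 3 \left(1 + 1 \cdot 3 + 3 \cdot 1^{2}\right)\right)} = \frac{1}{2 \left(1 + 3 \left(1 + 3 + 3 \cdot 1\right)\right)} = \frac{1}{2 \left(1 + 3 \left(1 + 3 + 3\right)\right)} = \frac{1}{2 \left(1 + 3 \cdot 7\right)} = \frac{1}{2 \left(1 + 21\right)} = \frac{1}{2 \cdot 22} = \frac{1}{2} \cdot \frac{1}{22} = \frac{1}{44} \approx 0.022727$)
$C{\left(u \right)} = \frac{1}{44}$
$\left(7 + C{\left(-3 \right)}\right)^{2} = \left(7 + \frac{1}{44}\right)^{2} = \left(\frac{309}{44}\right)^{2} = \frac{95481}{1936}$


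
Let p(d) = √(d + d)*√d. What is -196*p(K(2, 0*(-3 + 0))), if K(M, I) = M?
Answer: -392*√2 ≈ -554.37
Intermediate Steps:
p(d) = d*√2 (p(d) = √(2*d)*√d = (√2*√d)*√d = d*√2)
-196*p(K(2, 0*(-3 + 0))) = -392*√2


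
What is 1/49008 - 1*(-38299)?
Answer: 1876957393/49008 ≈ 38299.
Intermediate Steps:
1/49008 - 1*(-38299) = 1/49008 + 38299 = 1876957393/49008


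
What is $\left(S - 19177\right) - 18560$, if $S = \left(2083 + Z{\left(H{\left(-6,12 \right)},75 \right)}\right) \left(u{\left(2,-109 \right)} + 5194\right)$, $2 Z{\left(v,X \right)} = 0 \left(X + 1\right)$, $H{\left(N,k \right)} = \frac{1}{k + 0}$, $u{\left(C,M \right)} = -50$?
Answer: $10677215$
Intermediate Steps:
$H{\left(N,k \right)} = \frac{1}{k}$
$Z{\left(v,X \right)} = 0$ ($Z{\left(v,X \right)} = \frac{0 \left(X + 1\right)}{2} = \frac{0 \left(1 + X\right)}{2} = \frac{1}{2} \cdot 0 = 0$)
$S = 10714952$ ($S = \left(2083 + 0\right) \left(-50 + 5194\right) = 2083 \cdot 5144 = 10714952$)
$\left(S - 19177\right) - 18560 = \left(10714952 - 19177\right) - 18560 = 10695775 - 18560 = 10677215$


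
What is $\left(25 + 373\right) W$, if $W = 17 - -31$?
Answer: $19104$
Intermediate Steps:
$W = 48$ ($W = 17 + 31 = 48$)
$\left(25 + 373\right) W = \left(25 + 373\right) 48 = 398 \cdot 48 = 19104$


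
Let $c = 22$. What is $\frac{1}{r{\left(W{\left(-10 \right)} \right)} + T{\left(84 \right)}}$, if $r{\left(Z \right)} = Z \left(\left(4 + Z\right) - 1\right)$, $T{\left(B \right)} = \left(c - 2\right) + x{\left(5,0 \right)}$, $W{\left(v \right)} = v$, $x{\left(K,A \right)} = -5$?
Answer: $\frac{1}{85} \approx 0.011765$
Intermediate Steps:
$T{\left(B \right)} = 15$ ($T{\left(B \right)} = \left(22 - 2\right) - 5 = 20 - 5 = 15$)
$r{\left(Z \right)} = Z \left(3 + Z\right)$
$\frac{1}{r{\left(W{\left(-10 \right)} \right)} + T{\left(84 \right)}} = \frac{1}{- 10 \left(3 - 10\right) + 15} = \frac{1}{\left(-10\right) \left(-7\right) + 15} = \frac{1}{70 + 15} = \frac{1}{85}$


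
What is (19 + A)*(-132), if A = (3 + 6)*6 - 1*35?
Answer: -5016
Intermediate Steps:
A = 19 (A = 9*6 - 35 = 54 - 35 = 19)
(19 + A)*(-132) = (19 + 19)*(-132) = 38*(-132) = -5016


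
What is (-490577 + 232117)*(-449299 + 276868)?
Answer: 44566516260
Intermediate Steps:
(-490577 + 232117)*(-449299 + 276868) = -258460*(-172431) = 44566516260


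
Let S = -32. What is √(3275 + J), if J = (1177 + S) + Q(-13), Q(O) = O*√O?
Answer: √(4420 - 13*I*√13) ≈ 66.484 - 0.3525*I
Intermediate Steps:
Q(O) = O^(3/2)
J = 1145 - 13*I*√13 (J = (1177 - 32) + (-13)^(3/2) = 1145 - 13*I*√13 ≈ 1145.0 - 46.872*I)
√(3275 + J) = √(3275 + (1145 - 13*I*√13)) = √(4420 - 13*I*√13)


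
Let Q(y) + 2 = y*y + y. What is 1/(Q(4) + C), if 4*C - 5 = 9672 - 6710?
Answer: 4/3039 ≈ 0.0013162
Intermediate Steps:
C = 2967/4 (C = 5/4 + (9672 - 6710)/4 = 5/4 + (¼)*2962 = 5/4 + 1481/2 = 2967/4 ≈ 741.75)
Q(y) = -2 + y + y² (Q(y) = -2 + (y*y + y) = -2 + (y² + y) = -2 + (y + y²) = -2 + y + y²)
1/(Q(4) + C) = 1/((-2 + 4 + 4²) + 2967/4) = 1/((-2 + 4 + 16) + 2967/4) = 1/(18 + 2967/4) = 1/(3039/4) = 4/3039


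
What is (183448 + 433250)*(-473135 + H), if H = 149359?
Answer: -199672011648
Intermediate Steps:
(183448 + 433250)*(-473135 + H) = (183448 + 433250)*(-473135 + 149359) = 616698*(-323776) = -199672011648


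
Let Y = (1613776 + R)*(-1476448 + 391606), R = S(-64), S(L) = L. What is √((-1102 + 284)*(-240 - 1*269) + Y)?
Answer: I*√1750622137142 ≈ 1.3231e+6*I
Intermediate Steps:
R = -64
Y = -1750622553504 (Y = (1613776 - 64)*(-1476448 + 391606) = 1613712*(-1084842) = -1750622553504)
√((-1102 + 284)*(-240 - 1*269) + Y) = √((-1102 + 284)*(-240 - 1*269) - 1750622553504) = √(-818*(-240 - 269) - 1750622553504) = √(-818*(-509) - 1750622553504) = √(416362 - 1750622553504) = √(-1750622137142) = I*√1750622137142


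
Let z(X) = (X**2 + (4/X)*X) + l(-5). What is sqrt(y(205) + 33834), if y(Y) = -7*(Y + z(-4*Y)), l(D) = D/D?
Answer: 2*I*sqrt(1168609) ≈ 2162.0*I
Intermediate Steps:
l(D) = 1
z(X) = 5 + X**2 (z(X) = (X**2 + (4/X)*X) + 1 = (X**2 + 4) + 1 = (4 + X**2) + 1 = 5 + X**2)
y(Y) = -35 - 112*Y**2 - 7*Y (y(Y) = -7*(Y + (5 + (-4*Y)**2)) = -7*(Y + (5 + 16*Y**2)) = -7*(5 + Y + 16*Y**2) = -35 - 112*Y**2 - 7*Y)
sqrt(y(205) + 33834) = sqrt((-35 - 112*205**2 - 7*205) + 33834) = sqrt((-35 - 112*42025 - 1435) + 33834) = sqrt((-35 - 4706800 - 1435) + 33834) = sqrt(-4708270 + 33834) = sqrt(-4674436) = 2*I*sqrt(1168609)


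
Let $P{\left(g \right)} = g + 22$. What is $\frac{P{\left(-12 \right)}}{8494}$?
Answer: $\frac{5}{4247} \approx 0.0011773$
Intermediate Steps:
$P{\left(g \right)} = 22 + g$
$\frac{P{\left(-12 \right)}}{8494} = \frac{22 - 12}{8494} = 10 \cdot \frac{1}{8494} = \frac{5}{4247}$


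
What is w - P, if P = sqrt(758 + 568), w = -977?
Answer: -977 - sqrt(1326) ≈ -1013.4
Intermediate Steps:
P = sqrt(1326) ≈ 36.414
w - P = -977 - sqrt(1326)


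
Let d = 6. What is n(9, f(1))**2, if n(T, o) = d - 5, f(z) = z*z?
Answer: 1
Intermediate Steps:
f(z) = z**2
n(T, o) = 1 (n(T, o) = 6 - 5 = 1)
n(9, f(1))**2 = 1**2 = 1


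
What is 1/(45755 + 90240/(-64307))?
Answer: 64307/2942276545 ≈ 2.1856e-5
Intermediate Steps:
1/(45755 + 90240/(-64307)) = 1/(45755 + 90240*(-1/64307)) = 1/(45755 - 90240/64307) = 1/(2942276545/64307) = 64307/2942276545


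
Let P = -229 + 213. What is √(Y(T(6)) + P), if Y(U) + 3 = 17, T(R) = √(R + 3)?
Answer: I*√2 ≈ 1.4142*I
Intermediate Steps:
P = -16
T(R) = √(3 + R)
Y(U) = 14 (Y(U) = -3 + 17 = 14)
√(Y(T(6)) + P) = √(14 - 16) = √(-2) = I*√2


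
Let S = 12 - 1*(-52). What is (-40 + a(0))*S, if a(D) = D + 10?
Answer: -1920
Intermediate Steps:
a(D) = 10 + D
S = 64 (S = 12 + 52 = 64)
(-40 + a(0))*S = (-40 + (10 + 0))*64 = (-40 + 10)*64 = -30*64 = -1920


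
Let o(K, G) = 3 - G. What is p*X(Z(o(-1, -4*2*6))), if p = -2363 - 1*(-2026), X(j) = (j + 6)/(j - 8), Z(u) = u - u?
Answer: 1011/4 ≈ 252.75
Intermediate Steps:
Z(u) = 0
X(j) = (6 + j)/(-8 + j)
p = -337 (p = -2363 + 2026 = -337)
p*X(Z(o(-1, -4*2*6))) = -337*(6 + 0)/(-8 + 0) = -337*6/(-8) = -(-337)*6/8 = -337*(-3/4) = 1011/4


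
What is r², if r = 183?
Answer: 33489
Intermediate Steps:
r² = 183² = 33489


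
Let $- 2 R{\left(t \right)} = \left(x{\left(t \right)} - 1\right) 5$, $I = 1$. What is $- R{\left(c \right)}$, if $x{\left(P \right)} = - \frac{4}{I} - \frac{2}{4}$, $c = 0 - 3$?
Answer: $- \frac{55}{4} \approx -13.75$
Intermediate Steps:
$c = -3$
$x{\left(P \right)} = - \frac{9}{2}$ ($x{\left(P \right)} = - \frac{4}{1} - \frac{2}{4} = \left(-4\right) 1 - \frac{1}{2} = -4 - \frac{1}{2} = - \frac{9}{2}$)
$R{\left(t \right)} = \frac{55}{4}$ ($R{\left(t \right)} = - \frac{\left(- \frac{9}{2} - 1\right) 5}{2} = - \frac{\left(- \frac{11}{2}\right) 5}{2} = \left(- \frac{1}{2}\right) \left(- \frac{55}{2}\right) = \frac{55}{4}$)
$- R{\left(c \right)} = \left(-1\right) \frac{55}{4} = - \frac{55}{4}$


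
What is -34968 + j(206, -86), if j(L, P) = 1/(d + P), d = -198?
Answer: -9930913/284 ≈ -34968.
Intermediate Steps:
j(L, P) = 1/(-198 + P)
-34968 + j(206, -86) = -34968 + 1/(-198 - 86) = -34968 + 1/(-284) = -34968 - 1/284 = -9930913/284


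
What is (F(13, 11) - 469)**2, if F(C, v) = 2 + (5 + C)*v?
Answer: 72361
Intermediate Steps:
F(C, v) = 2 + v*(5 + C)
(F(13, 11) - 469)**2 = ((2 + 5*11 + 13*11) - 469)**2 = ((2 + 55 + 143) - 469)**2 = (200 - 469)**2 = (-269)**2 = 72361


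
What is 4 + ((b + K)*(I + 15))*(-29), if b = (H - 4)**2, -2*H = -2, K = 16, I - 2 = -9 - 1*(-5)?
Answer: -9421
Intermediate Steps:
I = -2 (I = 2 + (-9 - 1*(-5)) = 2 + (-9 + 5) = 2 - 4 = -2)
H = 1 (H = -1/2*(-2) = 1)
b = 9 (b = (1 - 4)**2 = (-3)**2 = 9)
4 + ((b + K)*(I + 15))*(-29) = 4 + ((9 + 16)*(-2 + 15))*(-29) = 4 + (25*13)*(-29) = 4 + 325*(-29) = 4 - 9425 = -9421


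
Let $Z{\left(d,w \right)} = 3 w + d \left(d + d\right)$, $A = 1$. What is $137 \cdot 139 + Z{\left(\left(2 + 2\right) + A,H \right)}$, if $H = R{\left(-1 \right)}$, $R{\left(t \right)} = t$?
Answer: $19090$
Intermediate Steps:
$H = -1$
$Z{\left(d,w \right)} = 2 d^{2} + 3 w$ ($Z{\left(d,w \right)} = 3 w + d 2 d = 3 w + 2 d^{2} = 2 d^{2} + 3 w$)
$137 \cdot 139 + Z{\left(\left(2 + 2\right) + A,H \right)} = 137 \cdot 139 + \left(2 \left(\left(2 + 2\right) + 1\right)^{2} + 3 \left(-1\right)\right) = 19043 - \left(3 - 2 \left(4 + 1\right)^{2}\right) = 19043 - \left(3 - 2 \cdot 5^{2}\right) = 19043 + \left(2 \cdot 25 - 3\right) = 19043 + \left(50 - 3\right) = 19043 + 47 = 19090$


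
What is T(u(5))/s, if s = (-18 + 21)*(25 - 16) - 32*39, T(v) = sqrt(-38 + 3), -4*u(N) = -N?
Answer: -I*sqrt(35)/1221 ≈ -0.0048453*I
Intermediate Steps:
u(N) = N/4 (u(N) = -(-1)*N/4 = N/4)
T(v) = I*sqrt(35) (T(v) = sqrt(-35) = I*sqrt(35))
s = -1221 (s = 3*9 - 1248 = 27 - 1248 = -1221)
T(u(5))/s = (I*sqrt(35))/(-1221) = (I*sqrt(35))*(-1/1221) = -I*sqrt(35)/1221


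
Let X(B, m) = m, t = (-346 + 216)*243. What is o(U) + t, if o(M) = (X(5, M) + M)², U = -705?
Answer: 1956510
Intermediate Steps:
t = -31590 (t = -130*243 = -31590)
o(M) = 4*M² (o(M) = (M + M)² = (2*M)² = 4*M²)
o(U) + t = 4*(-705)² - 31590 = 4*497025 - 31590 = 1988100 - 31590 = 1956510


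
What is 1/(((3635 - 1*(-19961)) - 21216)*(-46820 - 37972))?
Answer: -1/201804960 ≈ -4.9553e-9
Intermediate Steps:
1/(((3635 - 1*(-19961)) - 21216)*(-46820 - 37972)) = 1/(((3635 + 19961) - 21216)*(-84792)) = 1/((23596 - 21216)*(-84792)) = 1/(2380*(-84792)) = 1/(-201804960) = -1/201804960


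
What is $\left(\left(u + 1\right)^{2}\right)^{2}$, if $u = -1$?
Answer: $0$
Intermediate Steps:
$\left(\left(u + 1\right)^{2}\right)^{2} = \left(\left(-1 + 1\right)^{2}\right)^{2} = \left(0^{2}\right)^{2} = 0^{2} = 0$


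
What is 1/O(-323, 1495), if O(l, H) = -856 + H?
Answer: 1/639 ≈ 0.0015649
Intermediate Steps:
1/O(-323, 1495) = 1/(-856 + 1495) = 1/639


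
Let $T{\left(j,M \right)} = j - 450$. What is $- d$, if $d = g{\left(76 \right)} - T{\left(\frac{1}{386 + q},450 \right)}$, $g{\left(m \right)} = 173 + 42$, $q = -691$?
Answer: $- \frac{202826}{305} \approx -665.0$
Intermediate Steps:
$g{\left(m \right)} = 215$
$T{\left(j,M \right)} = -450 + j$
$d = \frac{202826}{305}$ ($d = 215 - \left(-450 + \frac{1}{386 - 691}\right) = 215 - \left(-450 + \frac{1}{-305}\right) = 215 - \left(-450 - \frac{1}{305}\right) = 215 - - \frac{137251}{305} = 215 + \frac{137251}{305} = \frac{202826}{305} \approx 665.0$)
$- d = \left(-1\right) \frac{202826}{305} = - \frac{202826}{305}$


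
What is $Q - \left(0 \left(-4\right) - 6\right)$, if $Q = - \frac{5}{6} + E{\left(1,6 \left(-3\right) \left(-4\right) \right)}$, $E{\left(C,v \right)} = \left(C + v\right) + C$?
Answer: $\frac{475}{6} \approx 79.167$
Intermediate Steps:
$E{\left(C,v \right)} = v + 2 C$
$Q = \frac{439}{6}$ ($Q = - \frac{5}{6} + \left(6 \left(-3\right) \left(-4\right) + 2 \cdot 1\right) = \left(-5\right) \frac{1}{6} + \left(\left(-18\right) \left(-4\right) + 2\right) = - \frac{5}{6} + \left(72 + 2\right) = - \frac{5}{6} + 74 = \frac{439}{6} \approx 73.167$)
$Q - \left(0 \left(-4\right) - 6\right) = \frac{439}{6} - \left(0 \left(-4\right) - 6\right) = \frac{439}{6} - \left(0 - 6\right) = \frac{439}{6} - -6 = \frac{439}{6} + 6 = \frac{475}{6}$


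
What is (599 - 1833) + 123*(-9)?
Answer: -2341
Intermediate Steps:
(599 - 1833) + 123*(-9) = -1234 - 1107 = -2341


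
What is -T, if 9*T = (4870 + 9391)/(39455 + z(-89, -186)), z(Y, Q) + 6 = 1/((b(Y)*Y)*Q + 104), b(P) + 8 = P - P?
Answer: -1887129608/46981865439 ≈ -0.040167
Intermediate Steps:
b(P) = -8 (b(P) = -8 + (P - P) = -8 + 0 = -8)
z(Y, Q) = -6 + 1/(104 - 8*Q*Y) (z(Y, Q) = -6 + 1/((-8*Y)*Q + 104) = -6 + 1/(-8*Q*Y + 104) = -6 + 1/(104 - 8*Q*Y))
T = 1887129608/46981865439 (T = ((4870 + 9391)/(39455 + (-623 + 48*(-186)*(-89))/(8*(13 - 1*(-186)*(-89)))))/9 = (14261/(39455 + (-623 + 794592)/(8*(13 - 16554))))/9 = (14261/(39455 + (1/8)*793969/(-16541)))/9 = (14261/(39455 + (1/8)*(-1/16541)*793969))/9 = (14261/(39455 - 793969/132328))/9 = (14261/(5220207271/132328))/9 = (14261*(132328/5220207271))/9 = (1/9)*(1887129608/5220207271) = 1887129608/46981865439 ≈ 0.040167)
-T = -1*1887129608/46981865439 = -1887129608/46981865439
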